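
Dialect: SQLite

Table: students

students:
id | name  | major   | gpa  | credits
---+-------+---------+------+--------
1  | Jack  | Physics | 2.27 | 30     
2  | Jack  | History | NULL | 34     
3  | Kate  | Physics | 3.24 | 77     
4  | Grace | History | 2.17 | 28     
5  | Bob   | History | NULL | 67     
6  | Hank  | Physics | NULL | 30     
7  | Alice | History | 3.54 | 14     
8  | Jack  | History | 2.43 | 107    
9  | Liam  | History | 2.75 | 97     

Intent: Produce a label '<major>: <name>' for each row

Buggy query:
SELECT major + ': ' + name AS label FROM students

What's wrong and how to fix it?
Bug: '+' is numeric addition; on text columns SQLite converts them to 0 instead of concatenating

Fix: Replace + with || to concatenate text

Corrected query:
SELECT major || ': ' || name AS label FROM students

Result:
label         
--------------
Physics: Jack 
History: Jack 
Physics: Kate 
History: Grace
History: Bob  
Physics: Hank 
History: Alice
History: Jack 
History: Liam 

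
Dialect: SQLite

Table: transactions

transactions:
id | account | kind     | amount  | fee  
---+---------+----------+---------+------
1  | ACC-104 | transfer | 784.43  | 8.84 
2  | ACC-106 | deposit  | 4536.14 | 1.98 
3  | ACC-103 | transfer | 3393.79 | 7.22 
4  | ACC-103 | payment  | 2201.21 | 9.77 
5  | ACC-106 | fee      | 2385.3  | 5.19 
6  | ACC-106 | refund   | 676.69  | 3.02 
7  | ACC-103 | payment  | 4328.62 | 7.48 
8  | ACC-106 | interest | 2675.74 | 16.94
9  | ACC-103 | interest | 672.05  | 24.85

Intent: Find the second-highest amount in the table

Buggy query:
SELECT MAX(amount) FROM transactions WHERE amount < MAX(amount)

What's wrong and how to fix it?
Bug: The inner MAX is an aggregate inside WHERE, which is not allowed

Fix: Put the inner MAX in a scalar subquery

Corrected query:
SELECT MAX(amount) FROM transactions WHERE amount < (SELECT MAX(amount) FROM transactions)

Result:
MAX(amount)
-----------
4328.62    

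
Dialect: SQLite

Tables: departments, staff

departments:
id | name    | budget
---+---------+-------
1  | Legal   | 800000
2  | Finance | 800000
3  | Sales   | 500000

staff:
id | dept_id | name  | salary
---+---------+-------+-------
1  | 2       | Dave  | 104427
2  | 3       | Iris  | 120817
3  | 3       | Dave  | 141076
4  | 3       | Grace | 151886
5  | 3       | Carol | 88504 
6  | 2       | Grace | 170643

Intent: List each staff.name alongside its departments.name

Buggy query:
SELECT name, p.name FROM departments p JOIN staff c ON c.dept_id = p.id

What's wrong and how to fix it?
Bug: 'name' exists in both joined tables, so the database can't tell which one is meant

Fix: Qualify the column with its table alias (c.name)

Corrected query:
SELECT c.name, p.name FROM departments p JOIN staff c ON c.dept_id = p.id

Result:
name  | name   
------+--------
Dave  | Finance
Iris  | Sales  
Dave  | Sales  
Grace | Sales  
Carol | Sales  
Grace | Finance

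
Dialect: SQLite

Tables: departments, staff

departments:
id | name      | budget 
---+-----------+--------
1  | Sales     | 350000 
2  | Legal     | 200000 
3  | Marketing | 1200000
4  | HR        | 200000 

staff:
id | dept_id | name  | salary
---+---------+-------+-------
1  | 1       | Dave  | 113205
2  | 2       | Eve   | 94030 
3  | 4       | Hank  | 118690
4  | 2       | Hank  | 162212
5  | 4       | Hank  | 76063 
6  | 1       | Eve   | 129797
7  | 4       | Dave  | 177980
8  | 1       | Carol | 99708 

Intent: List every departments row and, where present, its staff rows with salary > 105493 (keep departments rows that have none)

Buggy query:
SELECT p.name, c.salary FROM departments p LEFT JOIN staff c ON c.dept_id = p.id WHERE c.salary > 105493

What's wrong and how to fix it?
Bug: Filtering c.salary in WHERE discards the NULL rows produced by LEFT JOIN, turning it into an inner join

Fix: Move the right-table condition into the ON clause so unmatched parents are kept

Corrected query:
SELECT p.name, c.salary FROM departments p LEFT JOIN staff c ON c.dept_id = p.id AND c.salary > 105493

Result:
name      | salary
----------+-------
Sales     | 113205
Sales     | 129797
Legal     | 162212
Marketing | NULL  
HR        | 118690
HR        | 177980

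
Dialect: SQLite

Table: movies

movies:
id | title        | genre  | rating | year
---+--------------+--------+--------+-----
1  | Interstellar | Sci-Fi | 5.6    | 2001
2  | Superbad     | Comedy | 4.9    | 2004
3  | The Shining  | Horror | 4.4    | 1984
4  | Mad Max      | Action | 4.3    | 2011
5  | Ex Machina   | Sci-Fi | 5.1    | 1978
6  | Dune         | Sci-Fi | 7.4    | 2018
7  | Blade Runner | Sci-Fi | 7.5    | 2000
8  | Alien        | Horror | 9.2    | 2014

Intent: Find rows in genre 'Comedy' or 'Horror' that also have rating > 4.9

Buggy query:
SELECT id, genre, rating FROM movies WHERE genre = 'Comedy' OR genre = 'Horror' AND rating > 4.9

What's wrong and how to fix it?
Bug: Without parentheses, AND is evaluated before OR, so the rating filter only applies to the 'Horror' branch

Fix: Add parentheses around the OR so the AND applies to both alternatives

Corrected query:
SELECT id, genre, rating FROM movies WHERE (genre = 'Comedy' OR genre = 'Horror') AND rating > 4.9

Result:
id | genre  | rating
---+--------+-------
8  | Horror | 9.2   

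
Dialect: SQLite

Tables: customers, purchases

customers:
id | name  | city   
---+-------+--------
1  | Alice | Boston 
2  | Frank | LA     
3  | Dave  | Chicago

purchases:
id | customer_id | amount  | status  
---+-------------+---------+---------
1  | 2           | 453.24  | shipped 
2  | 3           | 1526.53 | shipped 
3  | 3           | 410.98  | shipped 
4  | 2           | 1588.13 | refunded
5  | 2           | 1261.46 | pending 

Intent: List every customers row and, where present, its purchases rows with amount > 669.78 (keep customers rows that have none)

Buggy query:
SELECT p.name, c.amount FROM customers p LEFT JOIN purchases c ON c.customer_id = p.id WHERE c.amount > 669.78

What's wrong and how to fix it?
Bug: A WHERE condition on the right-hand table after LEFT JOIN drops unmatched parents

Fix: Move the right-table condition into the ON clause so unmatched parents are kept

Corrected query:
SELECT p.name, c.amount FROM customers p LEFT JOIN purchases c ON c.customer_id = p.id AND c.amount > 669.78

Result:
name  | amount 
------+--------
Alice | NULL   
Frank | 1261.46
Frank | 1588.13
Dave  | 1526.53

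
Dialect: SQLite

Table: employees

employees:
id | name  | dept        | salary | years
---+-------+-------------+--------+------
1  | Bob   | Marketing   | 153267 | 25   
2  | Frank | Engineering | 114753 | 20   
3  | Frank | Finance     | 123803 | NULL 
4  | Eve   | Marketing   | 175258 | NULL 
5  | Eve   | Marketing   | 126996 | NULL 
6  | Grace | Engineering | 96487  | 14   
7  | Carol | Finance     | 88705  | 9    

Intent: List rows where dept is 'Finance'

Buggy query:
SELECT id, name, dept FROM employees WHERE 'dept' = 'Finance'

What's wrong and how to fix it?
Bug: 'dept' in single quotes is a string literal, not the column; the comparison is literal-vs-literal and never true

Fix: Reference the column as dept without single quotes

Corrected query:
SELECT id, name, dept FROM employees WHERE dept = 'Finance'

Result:
id | name  | dept   
---+-------+--------
3  | Frank | Finance
7  | Carol | Finance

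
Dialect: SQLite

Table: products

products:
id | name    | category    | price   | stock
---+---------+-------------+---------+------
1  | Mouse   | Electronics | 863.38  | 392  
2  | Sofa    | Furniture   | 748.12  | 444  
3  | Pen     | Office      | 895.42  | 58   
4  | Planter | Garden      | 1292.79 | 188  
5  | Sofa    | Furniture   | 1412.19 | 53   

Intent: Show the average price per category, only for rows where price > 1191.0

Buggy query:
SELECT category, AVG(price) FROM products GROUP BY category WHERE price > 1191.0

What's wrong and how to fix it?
Bug: WHERE cannot follow GROUP BY

Fix: Place WHERE between FROM and GROUP BY

Corrected query:
SELECT category, AVG(price) FROM products WHERE price > 1191.0 GROUP BY category

Result:
category  | AVG(price)
----------+-----------
Furniture | 1412.19   
Garden    | 1292.79   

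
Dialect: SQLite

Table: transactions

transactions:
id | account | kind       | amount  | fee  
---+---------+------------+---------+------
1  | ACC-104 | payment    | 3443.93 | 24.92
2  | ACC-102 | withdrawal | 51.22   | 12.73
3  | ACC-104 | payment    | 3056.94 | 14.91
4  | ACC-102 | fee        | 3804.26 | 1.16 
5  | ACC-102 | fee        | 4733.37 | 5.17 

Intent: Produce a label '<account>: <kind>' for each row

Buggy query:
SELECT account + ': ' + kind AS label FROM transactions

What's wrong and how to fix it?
Bug: '+' is numeric addition; on text columns SQLite converts them to 0 instead of concatenating

Fix: Use the || operator for string concatenation

Corrected query:
SELECT account || ': ' || kind AS label FROM transactions

Result:
label              
-------------------
ACC-104: payment   
ACC-102: withdrawal
ACC-104: payment   
ACC-102: fee       
ACC-102: fee       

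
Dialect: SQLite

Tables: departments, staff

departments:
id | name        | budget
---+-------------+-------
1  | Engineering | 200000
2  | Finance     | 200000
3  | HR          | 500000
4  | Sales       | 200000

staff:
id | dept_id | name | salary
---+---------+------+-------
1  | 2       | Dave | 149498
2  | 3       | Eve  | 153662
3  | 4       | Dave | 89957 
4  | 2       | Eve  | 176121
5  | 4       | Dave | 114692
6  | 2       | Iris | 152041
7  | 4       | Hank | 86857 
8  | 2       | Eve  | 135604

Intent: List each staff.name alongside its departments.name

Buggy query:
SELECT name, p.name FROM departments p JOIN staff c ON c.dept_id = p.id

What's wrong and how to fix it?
Bug: Both tables have a 'name' column; the unqualified reference is ambiguous

Fix: Qualify the column with its table alias (c.name)

Corrected query:
SELECT c.name, p.name FROM departments p JOIN staff c ON c.dept_id = p.id

Result:
name | name   
-----+--------
Dave | Finance
Eve  | HR     
Dave | Sales  
Eve  | Finance
Dave | Sales  
Iris | Finance
Hank | Sales  
Eve  | Finance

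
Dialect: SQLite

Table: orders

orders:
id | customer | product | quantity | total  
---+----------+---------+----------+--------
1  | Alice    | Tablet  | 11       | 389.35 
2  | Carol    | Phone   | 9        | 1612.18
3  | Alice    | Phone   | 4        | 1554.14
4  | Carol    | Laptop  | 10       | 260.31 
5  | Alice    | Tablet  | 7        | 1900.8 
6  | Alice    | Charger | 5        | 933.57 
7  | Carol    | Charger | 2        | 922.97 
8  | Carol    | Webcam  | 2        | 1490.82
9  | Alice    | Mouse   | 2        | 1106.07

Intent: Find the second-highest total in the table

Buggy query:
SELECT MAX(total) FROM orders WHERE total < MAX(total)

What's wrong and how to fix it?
Bug: MAX(total) on the right of the comparison is an aggregate-in-WHERE error

Fix: Put the inner MAX in a scalar subquery

Corrected query:
SELECT MAX(total) FROM orders WHERE total < (SELECT MAX(total) FROM orders)

Result:
MAX(total)
----------
1612.18   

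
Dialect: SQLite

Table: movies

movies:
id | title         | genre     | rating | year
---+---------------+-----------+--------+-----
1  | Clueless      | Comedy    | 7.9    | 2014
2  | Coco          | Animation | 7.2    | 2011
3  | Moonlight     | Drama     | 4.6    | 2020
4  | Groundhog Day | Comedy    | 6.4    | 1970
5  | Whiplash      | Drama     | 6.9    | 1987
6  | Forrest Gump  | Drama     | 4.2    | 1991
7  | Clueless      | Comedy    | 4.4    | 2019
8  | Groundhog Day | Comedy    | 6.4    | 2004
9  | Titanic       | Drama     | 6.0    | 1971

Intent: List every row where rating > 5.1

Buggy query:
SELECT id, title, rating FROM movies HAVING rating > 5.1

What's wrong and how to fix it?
Bug: HAVING filters the output of aggregation, but this query has no GROUP BY and no aggregate functions, so SQLite rejects it (HAVING clause on a non-aggregate query); the condition here is per row

Fix: Use WHERE for row-level filtering

Corrected query:
SELECT id, title, rating FROM movies WHERE rating > 5.1

Result:
id | title         | rating
---+---------------+-------
1  | Clueless      | 7.9   
2  | Coco          | 7.2   
4  | Groundhog Day | 6.4   
5  | Whiplash      | 6.9   
8  | Groundhog Day | 6.4   
9  | Titanic       | 6     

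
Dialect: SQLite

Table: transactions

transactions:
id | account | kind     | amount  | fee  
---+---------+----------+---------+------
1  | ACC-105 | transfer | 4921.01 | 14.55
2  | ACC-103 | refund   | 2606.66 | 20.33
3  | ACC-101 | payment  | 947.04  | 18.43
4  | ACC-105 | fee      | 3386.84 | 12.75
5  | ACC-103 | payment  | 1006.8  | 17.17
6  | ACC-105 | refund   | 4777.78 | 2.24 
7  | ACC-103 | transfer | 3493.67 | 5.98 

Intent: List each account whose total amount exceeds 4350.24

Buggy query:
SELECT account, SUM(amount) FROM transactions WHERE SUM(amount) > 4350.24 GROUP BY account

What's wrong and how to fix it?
Bug: WHERE runs before GROUP BY, so aggregates aren't available there

Fix: Move the aggregate condition to a HAVING clause

Corrected query:
SELECT account, SUM(amount) FROM transactions GROUP BY account HAVING SUM(amount) > 4350.24

Result:
account | SUM(amount)
--------+------------
ACC-103 | 7107.13    
ACC-105 | 13085.63   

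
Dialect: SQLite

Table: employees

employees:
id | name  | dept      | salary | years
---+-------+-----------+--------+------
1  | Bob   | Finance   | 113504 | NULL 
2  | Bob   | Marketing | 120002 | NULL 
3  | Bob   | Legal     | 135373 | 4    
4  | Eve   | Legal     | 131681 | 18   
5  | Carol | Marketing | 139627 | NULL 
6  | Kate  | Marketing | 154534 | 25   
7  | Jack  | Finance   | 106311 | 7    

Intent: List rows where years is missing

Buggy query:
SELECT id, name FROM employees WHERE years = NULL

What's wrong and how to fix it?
Bug: '= NULL' is always unknown in SQL three-valued logic, so no rows match

Fix: Use IS NULL to test for NULL

Corrected query:
SELECT id, name FROM employees WHERE years IS NULL

Result:
id | name 
---+------
1  | Bob  
2  | Bob  
5  | Carol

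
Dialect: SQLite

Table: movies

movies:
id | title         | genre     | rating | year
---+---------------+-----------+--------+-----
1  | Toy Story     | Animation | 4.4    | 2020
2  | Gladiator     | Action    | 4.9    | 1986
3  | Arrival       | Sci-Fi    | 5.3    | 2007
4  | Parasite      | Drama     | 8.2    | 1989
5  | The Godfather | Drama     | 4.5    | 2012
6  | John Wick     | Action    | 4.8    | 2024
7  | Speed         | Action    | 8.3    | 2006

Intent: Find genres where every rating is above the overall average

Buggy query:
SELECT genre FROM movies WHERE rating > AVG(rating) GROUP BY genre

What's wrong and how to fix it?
Bug: AVG() is an aggregate; it can't sit directly in WHERE

Fix: Compute the overall average in a scalar subquery and compare each group's MIN against it in HAVING

Corrected query:
SELECT genre FROM movies GROUP BY genre HAVING MIN(rating) > (SELECT AVG(rating) FROM movies)

Result:
(no rows)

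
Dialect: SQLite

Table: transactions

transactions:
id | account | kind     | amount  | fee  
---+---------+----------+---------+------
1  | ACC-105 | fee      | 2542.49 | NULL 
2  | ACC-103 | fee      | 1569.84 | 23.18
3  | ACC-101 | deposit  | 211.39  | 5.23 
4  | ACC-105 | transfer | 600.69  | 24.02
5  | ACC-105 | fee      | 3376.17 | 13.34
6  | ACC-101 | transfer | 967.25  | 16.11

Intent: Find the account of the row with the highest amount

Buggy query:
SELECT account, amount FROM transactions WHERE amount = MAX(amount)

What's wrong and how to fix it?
Bug: WHERE is evaluated per row; an aggregate over the whole table isn't defined there

Fix: Wrap MAX in a scalar subquery so WHERE compares against a single value

Corrected query:
SELECT account, amount FROM transactions WHERE amount = (SELECT MAX(amount) FROM transactions)

Result:
account | amount 
--------+--------
ACC-105 | 3376.17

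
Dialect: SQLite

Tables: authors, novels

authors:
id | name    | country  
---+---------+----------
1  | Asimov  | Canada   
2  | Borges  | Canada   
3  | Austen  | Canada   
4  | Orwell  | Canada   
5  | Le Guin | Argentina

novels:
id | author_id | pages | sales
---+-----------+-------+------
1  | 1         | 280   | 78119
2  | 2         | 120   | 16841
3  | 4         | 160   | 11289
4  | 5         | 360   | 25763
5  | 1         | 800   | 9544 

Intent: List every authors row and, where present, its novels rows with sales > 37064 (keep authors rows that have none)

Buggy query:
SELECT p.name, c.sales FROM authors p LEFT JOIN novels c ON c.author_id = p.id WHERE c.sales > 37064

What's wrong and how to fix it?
Bug: A WHERE condition on the right-hand table after LEFT JOIN drops unmatched parents

Fix: Put 'c.sales > 37064' in the JOIN's ON clause instead of WHERE

Corrected query:
SELECT p.name, c.sales FROM authors p LEFT JOIN novels c ON c.author_id = p.id AND c.sales > 37064

Result:
name    | sales
--------+------
Asimov  | 78119
Borges  | NULL 
Austen  | NULL 
Orwell  | NULL 
Le Guin | NULL 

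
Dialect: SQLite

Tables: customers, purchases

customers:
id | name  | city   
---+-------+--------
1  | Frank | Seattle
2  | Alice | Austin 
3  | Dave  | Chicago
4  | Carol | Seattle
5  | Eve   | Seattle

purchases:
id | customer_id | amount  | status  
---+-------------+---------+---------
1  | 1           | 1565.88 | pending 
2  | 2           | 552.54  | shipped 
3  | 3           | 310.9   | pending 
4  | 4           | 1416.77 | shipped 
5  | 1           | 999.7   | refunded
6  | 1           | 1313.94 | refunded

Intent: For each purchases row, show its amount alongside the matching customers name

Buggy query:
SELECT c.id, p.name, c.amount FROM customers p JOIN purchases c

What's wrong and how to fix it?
Bug: JOIN with no ON clause produces a cartesian product; every purchases row pairs with every customers row

Fix: Specify the join condition linking the foreign key to the parent id

Corrected query:
SELECT c.id, p.name, c.amount FROM customers p JOIN purchases c ON c.customer_id = p.id

Result:
id | name  | amount 
---+-------+--------
1  | Frank | 1565.88
2  | Alice | 552.54 
3  | Dave  | 310.9  
4  | Carol | 1416.77
5  | Frank | 999.7  
6  | Frank | 1313.94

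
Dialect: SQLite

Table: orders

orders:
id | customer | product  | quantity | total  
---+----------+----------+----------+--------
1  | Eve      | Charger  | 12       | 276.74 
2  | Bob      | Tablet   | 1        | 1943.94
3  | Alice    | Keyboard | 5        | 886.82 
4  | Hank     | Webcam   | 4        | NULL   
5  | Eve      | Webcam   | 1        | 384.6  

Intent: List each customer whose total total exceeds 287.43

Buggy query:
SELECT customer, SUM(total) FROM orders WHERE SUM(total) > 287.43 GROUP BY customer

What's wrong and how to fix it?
Bug: SUM(total) is an aggregate, but WHERE filters rows before aggregation

Fix: Use HAVING (which filters groups after aggregation) instead of WHERE

Corrected query:
SELECT customer, SUM(total) FROM orders GROUP BY customer HAVING SUM(total) > 287.43

Result:
customer | SUM(total)
---------+-----------
Alice    | 886.82    
Bob      | 1943.94   
Eve      | 661.34    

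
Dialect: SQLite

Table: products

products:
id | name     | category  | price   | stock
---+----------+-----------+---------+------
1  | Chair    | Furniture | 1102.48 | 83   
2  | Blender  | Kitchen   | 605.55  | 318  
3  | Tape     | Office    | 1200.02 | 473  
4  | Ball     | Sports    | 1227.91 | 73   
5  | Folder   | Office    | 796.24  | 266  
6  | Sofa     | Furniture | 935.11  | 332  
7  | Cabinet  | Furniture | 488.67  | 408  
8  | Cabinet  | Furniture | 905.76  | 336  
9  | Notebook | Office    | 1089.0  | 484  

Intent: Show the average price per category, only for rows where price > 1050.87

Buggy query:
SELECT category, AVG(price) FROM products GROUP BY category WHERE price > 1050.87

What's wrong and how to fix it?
Bug: Row-level WHERE must come before GROUP BY in the clause order

Fix: Place WHERE between FROM and GROUP BY

Corrected query:
SELECT category, AVG(price) FROM products WHERE price > 1050.87 GROUP BY category

Result:
category  | AVG(price)
----------+-----------
Furniture | 1102.48   
Office    | 1144.51   
Sports    | 1227.91   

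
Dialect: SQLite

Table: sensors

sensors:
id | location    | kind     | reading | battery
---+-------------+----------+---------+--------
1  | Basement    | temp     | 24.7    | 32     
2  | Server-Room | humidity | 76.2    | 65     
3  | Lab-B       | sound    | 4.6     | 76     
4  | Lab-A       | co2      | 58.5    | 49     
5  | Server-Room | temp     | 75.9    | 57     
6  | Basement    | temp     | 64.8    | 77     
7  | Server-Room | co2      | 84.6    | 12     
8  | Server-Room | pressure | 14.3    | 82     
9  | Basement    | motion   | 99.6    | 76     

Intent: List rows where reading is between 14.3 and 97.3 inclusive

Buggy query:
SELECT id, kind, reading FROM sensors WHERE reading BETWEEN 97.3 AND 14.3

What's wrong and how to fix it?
Bug: The bounds are reversed; BETWEEN a AND b requires a <= b to match anything

Fix: Write BETWEEN 14.3 AND 97.3

Corrected query:
SELECT id, kind, reading FROM sensors WHERE reading BETWEEN 14.3 AND 97.3

Result:
id | kind     | reading
---+----------+--------
1  | temp     | 24.7   
2  | humidity | 76.2   
4  | co2      | 58.5   
5  | temp     | 75.9   
6  | temp     | 64.8   
7  | co2      | 84.6   
8  | pressure | 14.3   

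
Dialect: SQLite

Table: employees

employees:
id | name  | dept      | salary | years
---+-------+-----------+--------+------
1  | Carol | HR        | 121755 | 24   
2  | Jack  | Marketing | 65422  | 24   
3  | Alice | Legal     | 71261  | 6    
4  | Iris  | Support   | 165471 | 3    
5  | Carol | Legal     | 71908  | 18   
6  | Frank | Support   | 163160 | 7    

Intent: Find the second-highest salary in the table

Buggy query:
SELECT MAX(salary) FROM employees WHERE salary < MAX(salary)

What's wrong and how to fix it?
Bug: MAX(salary) on the right of the comparison is an aggregate-in-WHERE error

Fix: Put the inner MAX in a scalar subquery

Corrected query:
SELECT MAX(salary) FROM employees WHERE salary < (SELECT MAX(salary) FROM employees)

Result:
MAX(salary)
-----------
163160     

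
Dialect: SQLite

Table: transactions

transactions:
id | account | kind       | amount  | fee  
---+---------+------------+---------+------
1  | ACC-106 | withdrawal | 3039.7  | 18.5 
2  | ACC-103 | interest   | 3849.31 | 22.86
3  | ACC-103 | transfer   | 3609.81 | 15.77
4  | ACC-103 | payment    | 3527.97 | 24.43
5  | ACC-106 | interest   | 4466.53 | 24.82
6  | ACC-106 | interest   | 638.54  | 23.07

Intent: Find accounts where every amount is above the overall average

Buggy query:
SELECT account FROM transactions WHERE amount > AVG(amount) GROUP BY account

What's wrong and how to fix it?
Bug: WHERE evaluates per row before aggregation, so AVG() is unavailable

Fix: Compute the overall average in a scalar subquery and compare each group's MIN against it in HAVING

Corrected query:
SELECT account FROM transactions GROUP BY account HAVING MIN(amount) > (SELECT AVG(amount) FROM transactions)

Result:
account
-------
ACC-103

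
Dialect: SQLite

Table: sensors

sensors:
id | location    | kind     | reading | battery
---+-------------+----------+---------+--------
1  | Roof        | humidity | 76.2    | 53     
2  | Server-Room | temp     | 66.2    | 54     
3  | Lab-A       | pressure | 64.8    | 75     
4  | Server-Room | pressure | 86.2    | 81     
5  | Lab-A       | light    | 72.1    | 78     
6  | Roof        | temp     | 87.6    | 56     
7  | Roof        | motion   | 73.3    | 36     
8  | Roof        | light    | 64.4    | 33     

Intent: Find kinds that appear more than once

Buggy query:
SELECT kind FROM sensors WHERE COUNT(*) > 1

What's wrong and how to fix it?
Bug: WHERE can't reference COUNT(*); aggregates are computed after WHERE

Fix: GROUP BY kind, then filter groups with HAVING COUNT(*) > 1

Corrected query:
SELECT kind FROM sensors GROUP BY kind HAVING COUNT(*) > 1

Result:
kind    
--------
light   
pressure
temp    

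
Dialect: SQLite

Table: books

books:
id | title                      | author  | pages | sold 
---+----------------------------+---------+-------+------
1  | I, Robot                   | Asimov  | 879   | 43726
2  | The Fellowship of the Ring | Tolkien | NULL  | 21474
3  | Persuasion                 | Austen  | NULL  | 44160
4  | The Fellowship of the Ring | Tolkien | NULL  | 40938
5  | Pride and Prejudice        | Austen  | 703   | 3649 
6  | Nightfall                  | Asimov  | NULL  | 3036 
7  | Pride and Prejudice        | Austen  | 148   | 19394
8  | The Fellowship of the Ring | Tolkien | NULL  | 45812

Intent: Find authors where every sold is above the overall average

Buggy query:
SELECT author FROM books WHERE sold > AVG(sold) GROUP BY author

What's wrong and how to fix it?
Bug: WHERE evaluates per row before aggregation, so AVG() is unavailable

Fix: Use a subquery for AVG and a HAVING MIN(...) filter so the condition holds for every row in the group

Corrected query:
SELECT author FROM books GROUP BY author HAVING MIN(sold) > (SELECT AVG(sold) FROM books)

Result:
(no rows)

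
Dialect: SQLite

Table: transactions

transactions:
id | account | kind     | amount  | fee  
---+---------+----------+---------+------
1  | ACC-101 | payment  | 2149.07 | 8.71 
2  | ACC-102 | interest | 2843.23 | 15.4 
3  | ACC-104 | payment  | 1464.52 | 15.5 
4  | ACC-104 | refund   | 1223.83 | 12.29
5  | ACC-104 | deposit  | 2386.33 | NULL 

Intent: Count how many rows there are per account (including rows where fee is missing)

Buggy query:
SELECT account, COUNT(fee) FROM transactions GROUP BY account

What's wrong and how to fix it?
Bug: COUNT(fee) skips NULLs, so groups with missing fee are undercounted

Fix: Replace COUNT(fee) with COUNT(*)

Corrected query:
SELECT account, COUNT(*) FROM transactions GROUP BY account

Result:
account | COUNT(*)
--------+---------
ACC-101 | 1       
ACC-102 | 1       
ACC-104 | 3       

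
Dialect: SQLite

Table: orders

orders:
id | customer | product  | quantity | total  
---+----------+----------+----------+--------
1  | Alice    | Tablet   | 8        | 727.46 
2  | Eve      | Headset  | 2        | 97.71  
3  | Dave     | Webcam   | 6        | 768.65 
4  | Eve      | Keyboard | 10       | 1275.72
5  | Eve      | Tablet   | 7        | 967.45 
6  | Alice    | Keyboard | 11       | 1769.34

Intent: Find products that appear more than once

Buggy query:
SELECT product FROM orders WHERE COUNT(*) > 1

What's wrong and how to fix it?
Bug: COUNT(*) is an aggregate and cannot be used in WHERE

Fix: GROUP BY product, then filter groups with HAVING COUNT(*) > 1

Corrected query:
SELECT product FROM orders GROUP BY product HAVING COUNT(*) > 1

Result:
product 
--------
Keyboard
Tablet  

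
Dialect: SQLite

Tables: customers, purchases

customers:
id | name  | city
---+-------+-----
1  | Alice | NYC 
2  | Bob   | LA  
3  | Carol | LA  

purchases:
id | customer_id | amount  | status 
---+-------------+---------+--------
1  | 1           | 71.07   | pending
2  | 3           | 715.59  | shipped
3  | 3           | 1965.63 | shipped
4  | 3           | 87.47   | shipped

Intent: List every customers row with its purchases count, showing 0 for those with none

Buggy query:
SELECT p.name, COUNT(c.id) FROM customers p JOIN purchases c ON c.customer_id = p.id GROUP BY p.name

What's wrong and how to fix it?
Bug: INNER JOIN drops customers rows that have no matching purchases rows

Fix: Use LEFT JOIN so parents without children still appear (COUNT(c.id) gives 0)

Corrected query:
SELECT p.name, COUNT(c.id) FROM customers p LEFT JOIN purchases c ON c.customer_id = p.id GROUP BY p.name

Result:
name  | COUNT(c.id)
------+------------
Alice | 1          
Bob   | 0          
Carol | 3          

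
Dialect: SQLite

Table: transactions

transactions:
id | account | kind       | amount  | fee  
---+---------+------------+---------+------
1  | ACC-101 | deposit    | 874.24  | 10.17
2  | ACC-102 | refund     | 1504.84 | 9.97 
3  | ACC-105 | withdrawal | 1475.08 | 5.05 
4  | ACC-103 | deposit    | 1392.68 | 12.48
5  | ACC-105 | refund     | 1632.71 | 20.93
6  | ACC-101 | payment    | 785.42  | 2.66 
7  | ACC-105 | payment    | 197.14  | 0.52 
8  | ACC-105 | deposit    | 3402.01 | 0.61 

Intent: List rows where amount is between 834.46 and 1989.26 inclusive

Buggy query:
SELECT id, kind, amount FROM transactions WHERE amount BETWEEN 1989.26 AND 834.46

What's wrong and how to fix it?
Bug: The bounds are reversed; BETWEEN a AND b requires a <= b to match anything

Fix: Write BETWEEN 834.46 AND 1989.26

Corrected query:
SELECT id, kind, amount FROM transactions WHERE amount BETWEEN 834.46 AND 1989.26

Result:
id | kind       | amount 
---+------------+--------
1  | deposit    | 874.24 
2  | refund     | 1504.84
3  | withdrawal | 1475.08
4  | deposit    | 1392.68
5  | refund     | 1632.71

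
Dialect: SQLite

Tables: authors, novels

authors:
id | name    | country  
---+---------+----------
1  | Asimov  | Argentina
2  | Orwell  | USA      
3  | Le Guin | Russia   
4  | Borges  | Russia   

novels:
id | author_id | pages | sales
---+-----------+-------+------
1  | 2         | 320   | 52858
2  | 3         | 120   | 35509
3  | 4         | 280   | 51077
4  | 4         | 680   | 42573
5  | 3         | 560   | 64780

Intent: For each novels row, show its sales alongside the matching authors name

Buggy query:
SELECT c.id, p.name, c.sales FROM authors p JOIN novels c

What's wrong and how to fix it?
Bug: JOIN with no ON clause produces a cartesian product; every novels row pairs with every authors row

Fix: Specify the join condition linking the foreign key to the parent id

Corrected query:
SELECT c.id, p.name, c.sales FROM authors p JOIN novels c ON c.author_id = p.id

Result:
id | name    | sales
---+---------+------
1  | Orwell  | 52858
2  | Le Guin | 35509
3  | Borges  | 51077
4  | Borges  | 42573
5  | Le Guin | 64780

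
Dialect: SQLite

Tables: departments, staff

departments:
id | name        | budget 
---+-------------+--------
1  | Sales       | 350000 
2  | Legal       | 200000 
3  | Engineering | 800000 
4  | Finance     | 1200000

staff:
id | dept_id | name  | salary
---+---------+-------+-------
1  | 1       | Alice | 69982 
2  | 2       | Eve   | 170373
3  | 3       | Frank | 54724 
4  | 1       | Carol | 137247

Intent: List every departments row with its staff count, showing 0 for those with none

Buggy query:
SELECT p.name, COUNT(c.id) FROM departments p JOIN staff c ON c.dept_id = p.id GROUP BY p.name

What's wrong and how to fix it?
Bug: INNER JOIN drops departments rows that have no matching staff rows

Fix: Switch to LEFT JOIN to retain unmatched parent rows

Corrected query:
SELECT p.name, COUNT(c.id) FROM departments p LEFT JOIN staff c ON c.dept_id = p.id GROUP BY p.name

Result:
name        | COUNT(c.id)
------------+------------
Engineering | 1          
Finance     | 0          
Legal       | 1          
Sales       | 2          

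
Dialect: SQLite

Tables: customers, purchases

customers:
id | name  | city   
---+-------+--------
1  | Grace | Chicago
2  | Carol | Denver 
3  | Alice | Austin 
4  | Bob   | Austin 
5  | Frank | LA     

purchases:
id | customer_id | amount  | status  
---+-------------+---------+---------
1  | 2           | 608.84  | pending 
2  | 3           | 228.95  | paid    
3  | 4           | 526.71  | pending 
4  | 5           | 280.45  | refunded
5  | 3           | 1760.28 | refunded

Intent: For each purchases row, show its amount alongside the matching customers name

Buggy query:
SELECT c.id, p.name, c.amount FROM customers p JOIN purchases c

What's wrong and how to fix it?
Bug: JOIN with no ON clause produces a cartesian product; every purchases row pairs with every customers row

Fix: Specify the join condition linking the foreign key to the parent id

Corrected query:
SELECT c.id, p.name, c.amount FROM customers p JOIN purchases c ON c.customer_id = p.id

Result:
id | name  | amount 
---+-------+--------
1  | Carol | 608.84 
2  | Alice | 228.95 
3  | Bob   | 526.71 
4  | Frank | 280.45 
5  | Alice | 1760.28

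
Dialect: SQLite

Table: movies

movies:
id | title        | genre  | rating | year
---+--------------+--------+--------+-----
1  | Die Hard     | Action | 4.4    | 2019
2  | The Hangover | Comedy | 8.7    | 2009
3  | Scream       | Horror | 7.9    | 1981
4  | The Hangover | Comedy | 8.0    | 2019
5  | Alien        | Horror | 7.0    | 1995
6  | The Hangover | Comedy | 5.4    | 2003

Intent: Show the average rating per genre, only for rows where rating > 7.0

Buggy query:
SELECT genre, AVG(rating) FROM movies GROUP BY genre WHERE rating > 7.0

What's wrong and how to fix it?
Bug: Row-level WHERE must come before GROUP BY in the clause order

Fix: Move the WHERE clause before GROUP BY

Corrected query:
SELECT genre, AVG(rating) FROM movies WHERE rating > 7.0 GROUP BY genre

Result:
genre  | AVG(rating)
-------+------------
Comedy | 8.35       
Horror | 7.9        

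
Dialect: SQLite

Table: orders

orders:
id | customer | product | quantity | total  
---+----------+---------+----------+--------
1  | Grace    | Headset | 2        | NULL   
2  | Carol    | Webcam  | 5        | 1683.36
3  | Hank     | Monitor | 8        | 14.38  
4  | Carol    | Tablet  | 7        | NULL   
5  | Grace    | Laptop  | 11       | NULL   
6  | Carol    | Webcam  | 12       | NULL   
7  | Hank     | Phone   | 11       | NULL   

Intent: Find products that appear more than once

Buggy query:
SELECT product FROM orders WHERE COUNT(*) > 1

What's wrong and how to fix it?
Bug: WHERE can't reference COUNT(*); aggregates are computed after WHERE

Fix: GROUP BY product, then filter groups with HAVING COUNT(*) > 1

Corrected query:
SELECT product FROM orders GROUP BY product HAVING COUNT(*) > 1

Result:
product
-------
Webcam 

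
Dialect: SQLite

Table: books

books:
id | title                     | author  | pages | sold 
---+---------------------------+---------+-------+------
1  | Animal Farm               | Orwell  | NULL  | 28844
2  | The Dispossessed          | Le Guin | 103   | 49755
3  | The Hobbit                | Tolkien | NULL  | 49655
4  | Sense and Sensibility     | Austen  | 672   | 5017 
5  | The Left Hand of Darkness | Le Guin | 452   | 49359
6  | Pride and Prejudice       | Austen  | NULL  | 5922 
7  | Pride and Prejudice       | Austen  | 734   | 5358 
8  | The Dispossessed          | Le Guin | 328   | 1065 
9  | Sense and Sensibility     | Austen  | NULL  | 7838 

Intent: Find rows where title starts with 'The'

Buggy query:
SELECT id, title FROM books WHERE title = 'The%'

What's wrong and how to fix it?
Bug: Wildcards only work with LIKE; '=' treats '%' as a literal character

Fix: Replace '=' with LIKE so 'The%' is treated as a pattern

Corrected query:
SELECT id, title FROM books WHERE title LIKE 'The%'

Result:
id | title                    
---+--------------------------
2  | The Dispossessed         
3  | The Hobbit               
5  | The Left Hand of Darkness
8  | The Dispossessed         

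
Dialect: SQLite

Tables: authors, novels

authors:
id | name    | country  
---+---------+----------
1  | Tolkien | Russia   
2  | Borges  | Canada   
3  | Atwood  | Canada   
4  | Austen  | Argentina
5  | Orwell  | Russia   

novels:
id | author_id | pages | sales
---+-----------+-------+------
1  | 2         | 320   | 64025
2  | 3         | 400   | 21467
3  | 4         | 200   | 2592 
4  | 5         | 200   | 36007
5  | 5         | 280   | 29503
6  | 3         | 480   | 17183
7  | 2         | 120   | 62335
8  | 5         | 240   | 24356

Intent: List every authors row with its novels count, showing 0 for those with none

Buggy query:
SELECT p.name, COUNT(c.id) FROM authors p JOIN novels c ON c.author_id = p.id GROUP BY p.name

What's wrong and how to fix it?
Bug: An inner join excludes parents with zero children

Fix: Use LEFT JOIN so parents without children still appear (COUNT(c.id) gives 0)

Corrected query:
SELECT p.name, COUNT(c.id) FROM authors p LEFT JOIN novels c ON c.author_id = p.id GROUP BY p.name

Result:
name    | COUNT(c.id)
--------+------------
Atwood  | 2          
Austen  | 1          
Borges  | 2          
Orwell  | 3          
Tolkien | 0          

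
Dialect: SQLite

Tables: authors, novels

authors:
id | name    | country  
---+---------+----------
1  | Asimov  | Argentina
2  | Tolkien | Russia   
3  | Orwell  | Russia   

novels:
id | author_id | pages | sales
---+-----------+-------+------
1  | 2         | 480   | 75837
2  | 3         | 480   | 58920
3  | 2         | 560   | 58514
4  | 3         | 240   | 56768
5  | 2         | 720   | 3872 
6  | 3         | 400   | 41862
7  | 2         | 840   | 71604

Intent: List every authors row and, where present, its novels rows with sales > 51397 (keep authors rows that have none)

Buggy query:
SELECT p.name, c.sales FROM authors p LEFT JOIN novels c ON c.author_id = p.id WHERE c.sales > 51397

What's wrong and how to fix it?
Bug: Filtering c.sales in WHERE discards the NULL rows produced by LEFT JOIN, turning it into an inner join

Fix: Put 'c.sales > 51397' in the JOIN's ON clause instead of WHERE

Corrected query:
SELECT p.name, c.sales FROM authors p LEFT JOIN novels c ON c.author_id = p.id AND c.sales > 51397

Result:
name    | sales
--------+------
Asimov  | NULL 
Tolkien | 58514
Tolkien | 71604
Tolkien | 75837
Orwell  | 56768
Orwell  | 58920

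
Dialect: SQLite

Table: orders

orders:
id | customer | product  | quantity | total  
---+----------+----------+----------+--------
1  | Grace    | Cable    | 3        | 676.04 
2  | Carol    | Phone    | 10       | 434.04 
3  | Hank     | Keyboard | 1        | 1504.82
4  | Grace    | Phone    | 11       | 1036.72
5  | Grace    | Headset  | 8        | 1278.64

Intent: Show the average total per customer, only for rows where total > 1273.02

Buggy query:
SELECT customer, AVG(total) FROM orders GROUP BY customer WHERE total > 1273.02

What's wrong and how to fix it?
Bug: Row-level WHERE must come before GROUP BY in the clause order

Fix: Move the WHERE clause before GROUP BY

Corrected query:
SELECT customer, AVG(total) FROM orders WHERE total > 1273.02 GROUP BY customer

Result:
customer | AVG(total)
---------+-----------
Grace    | 1278.64   
Hank     | 1504.82   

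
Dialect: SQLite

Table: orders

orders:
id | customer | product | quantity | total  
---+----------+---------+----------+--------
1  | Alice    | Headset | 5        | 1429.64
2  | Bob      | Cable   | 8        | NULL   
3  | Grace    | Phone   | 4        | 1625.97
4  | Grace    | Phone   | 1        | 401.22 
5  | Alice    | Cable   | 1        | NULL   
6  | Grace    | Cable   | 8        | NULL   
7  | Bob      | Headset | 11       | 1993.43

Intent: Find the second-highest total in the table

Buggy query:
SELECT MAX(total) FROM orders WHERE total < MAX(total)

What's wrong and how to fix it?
Bug: MAX(total) on the right of the comparison is an aggregate-in-WHERE error

Fix: Put the inner MAX in a scalar subquery

Corrected query:
SELECT MAX(total) FROM orders WHERE total < (SELECT MAX(total) FROM orders)

Result:
MAX(total)
----------
1625.97   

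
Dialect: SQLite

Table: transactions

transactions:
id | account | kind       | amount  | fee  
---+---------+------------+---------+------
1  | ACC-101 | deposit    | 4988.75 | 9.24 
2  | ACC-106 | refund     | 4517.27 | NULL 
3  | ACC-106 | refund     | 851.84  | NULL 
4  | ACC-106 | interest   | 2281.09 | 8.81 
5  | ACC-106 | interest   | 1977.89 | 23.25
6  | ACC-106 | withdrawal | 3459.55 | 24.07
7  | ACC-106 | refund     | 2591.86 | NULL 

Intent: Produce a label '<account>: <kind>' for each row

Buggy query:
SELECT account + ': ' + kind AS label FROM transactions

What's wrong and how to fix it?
Bug: SQLite uses || for string concatenation; + coerces text to numbers (yielding 0)

Fix: Replace + with || to concatenate text

Corrected query:
SELECT account || ': ' || kind AS label FROM transactions

Result:
label              
-------------------
ACC-101: deposit   
ACC-106: refund    
ACC-106: refund    
ACC-106: interest  
ACC-106: interest  
ACC-106: withdrawal
ACC-106: refund    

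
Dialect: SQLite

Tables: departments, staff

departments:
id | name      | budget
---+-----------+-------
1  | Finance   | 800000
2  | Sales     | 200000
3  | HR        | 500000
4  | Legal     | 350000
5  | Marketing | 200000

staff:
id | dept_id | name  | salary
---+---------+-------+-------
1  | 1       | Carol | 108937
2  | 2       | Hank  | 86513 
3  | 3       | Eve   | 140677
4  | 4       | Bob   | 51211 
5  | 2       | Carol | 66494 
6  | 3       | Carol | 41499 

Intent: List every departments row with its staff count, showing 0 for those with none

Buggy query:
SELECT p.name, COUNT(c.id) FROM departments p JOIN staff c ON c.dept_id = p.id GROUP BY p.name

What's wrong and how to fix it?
Bug: An inner join excludes parents with zero children

Fix: Use LEFT JOIN so parents without children still appear (COUNT(c.id) gives 0)

Corrected query:
SELECT p.name, COUNT(c.id) FROM departments p LEFT JOIN staff c ON c.dept_id = p.id GROUP BY p.name

Result:
name      | COUNT(c.id)
----------+------------
Finance   | 1          
HR        | 2          
Legal     | 1          
Marketing | 0          
Sales     | 2          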